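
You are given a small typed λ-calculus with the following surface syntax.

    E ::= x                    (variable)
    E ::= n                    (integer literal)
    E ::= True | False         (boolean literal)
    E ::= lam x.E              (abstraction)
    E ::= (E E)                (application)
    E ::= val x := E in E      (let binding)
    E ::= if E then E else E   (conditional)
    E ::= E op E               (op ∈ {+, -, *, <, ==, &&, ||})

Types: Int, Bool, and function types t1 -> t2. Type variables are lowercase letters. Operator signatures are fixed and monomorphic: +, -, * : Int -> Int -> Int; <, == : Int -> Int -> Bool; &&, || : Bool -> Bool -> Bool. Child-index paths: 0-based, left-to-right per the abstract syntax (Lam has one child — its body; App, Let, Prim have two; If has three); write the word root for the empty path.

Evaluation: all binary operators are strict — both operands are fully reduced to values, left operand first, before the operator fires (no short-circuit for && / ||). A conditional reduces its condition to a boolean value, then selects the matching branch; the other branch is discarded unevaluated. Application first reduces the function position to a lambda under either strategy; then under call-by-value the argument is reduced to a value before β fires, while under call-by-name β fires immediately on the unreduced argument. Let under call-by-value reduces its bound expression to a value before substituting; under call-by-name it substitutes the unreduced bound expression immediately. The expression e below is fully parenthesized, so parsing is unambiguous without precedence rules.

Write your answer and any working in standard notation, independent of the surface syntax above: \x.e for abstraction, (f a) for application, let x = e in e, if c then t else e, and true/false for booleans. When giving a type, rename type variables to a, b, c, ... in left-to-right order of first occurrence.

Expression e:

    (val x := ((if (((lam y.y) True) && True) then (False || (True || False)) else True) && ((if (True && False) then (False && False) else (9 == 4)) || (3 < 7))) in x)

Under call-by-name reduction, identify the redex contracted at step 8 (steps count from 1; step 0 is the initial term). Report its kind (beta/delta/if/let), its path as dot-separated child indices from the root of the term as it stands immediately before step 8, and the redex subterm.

Derivation:
step 0: (let x = ((if (((\y.y) true) && true) then (false || (true || false)) else true) && ((if (true && false) then (false && false) else (9 == 4)) || (3 < 7))) in x)
step 1: [let@root] ((if (((\y.y) true) && true) then (false || (true || false)) else true) && ((if (true && false) then (false && false) else (9 == 4)) || (3 < 7)))
step 2: [beta@0.0.0] ((if (true && true) then (false || (true || false)) else true) && ((if (true && false) then (false && false) else (9 == 4)) || (3 < 7)))
step 3: [delta@0.0] ((if true then (false || (true || false)) else true) && ((if (true && false) then (false && false) else (9 == 4)) || (3 < 7)))
step 4: [if@0] ((false || (true || false)) && ((if (true && false) then (false && false) else (9 == 4)) || (3 < 7)))
step 5: [delta@0.1] ((false || true) && ((if (true && false) then (false && false) else (9 == 4)) || (3 < 7)))
step 6: [delta@0] (true && ((if (true && false) then (false && false) else (9 == 4)) || (3 < 7)))
step 7: [delta@1.0.0] (true && ((if false then (false && false) else (9 == 4)) || (3 < 7)))
step 8: [if@1.0] (true && ((9 == 4) || (3 < 7)))

Answer: if at 1.0 : (if false then (false && false) else (9 == 4))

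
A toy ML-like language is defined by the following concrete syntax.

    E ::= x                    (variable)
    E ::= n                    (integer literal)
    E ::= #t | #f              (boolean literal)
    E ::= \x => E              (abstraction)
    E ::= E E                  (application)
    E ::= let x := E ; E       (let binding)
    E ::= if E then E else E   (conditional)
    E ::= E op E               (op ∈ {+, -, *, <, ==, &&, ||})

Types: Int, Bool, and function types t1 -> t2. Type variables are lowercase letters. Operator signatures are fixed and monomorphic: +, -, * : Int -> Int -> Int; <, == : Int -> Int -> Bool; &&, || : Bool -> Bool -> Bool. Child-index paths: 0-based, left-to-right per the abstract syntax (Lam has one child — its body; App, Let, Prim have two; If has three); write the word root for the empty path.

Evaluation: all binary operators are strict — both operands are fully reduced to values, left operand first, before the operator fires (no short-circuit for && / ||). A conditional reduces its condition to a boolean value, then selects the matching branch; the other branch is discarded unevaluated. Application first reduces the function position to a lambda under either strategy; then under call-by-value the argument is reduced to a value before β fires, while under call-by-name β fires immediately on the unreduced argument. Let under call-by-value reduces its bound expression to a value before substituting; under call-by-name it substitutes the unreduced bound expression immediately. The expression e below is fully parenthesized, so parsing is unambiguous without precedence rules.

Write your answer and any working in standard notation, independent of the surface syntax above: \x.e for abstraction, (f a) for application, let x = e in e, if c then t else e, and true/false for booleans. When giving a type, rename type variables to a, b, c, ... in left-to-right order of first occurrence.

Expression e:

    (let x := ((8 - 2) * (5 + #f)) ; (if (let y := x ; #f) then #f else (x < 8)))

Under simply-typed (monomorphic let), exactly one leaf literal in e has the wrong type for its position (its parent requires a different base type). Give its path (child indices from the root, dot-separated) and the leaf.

Derivation:
  unify Int ~ Int
  unify Int ~ Int
  unify Int ~ Int
  unify Int ~ Int
  unify Bool ~ Int
  FAIL: mismatch Bool ~ Int

Answer: 0.1.1 : false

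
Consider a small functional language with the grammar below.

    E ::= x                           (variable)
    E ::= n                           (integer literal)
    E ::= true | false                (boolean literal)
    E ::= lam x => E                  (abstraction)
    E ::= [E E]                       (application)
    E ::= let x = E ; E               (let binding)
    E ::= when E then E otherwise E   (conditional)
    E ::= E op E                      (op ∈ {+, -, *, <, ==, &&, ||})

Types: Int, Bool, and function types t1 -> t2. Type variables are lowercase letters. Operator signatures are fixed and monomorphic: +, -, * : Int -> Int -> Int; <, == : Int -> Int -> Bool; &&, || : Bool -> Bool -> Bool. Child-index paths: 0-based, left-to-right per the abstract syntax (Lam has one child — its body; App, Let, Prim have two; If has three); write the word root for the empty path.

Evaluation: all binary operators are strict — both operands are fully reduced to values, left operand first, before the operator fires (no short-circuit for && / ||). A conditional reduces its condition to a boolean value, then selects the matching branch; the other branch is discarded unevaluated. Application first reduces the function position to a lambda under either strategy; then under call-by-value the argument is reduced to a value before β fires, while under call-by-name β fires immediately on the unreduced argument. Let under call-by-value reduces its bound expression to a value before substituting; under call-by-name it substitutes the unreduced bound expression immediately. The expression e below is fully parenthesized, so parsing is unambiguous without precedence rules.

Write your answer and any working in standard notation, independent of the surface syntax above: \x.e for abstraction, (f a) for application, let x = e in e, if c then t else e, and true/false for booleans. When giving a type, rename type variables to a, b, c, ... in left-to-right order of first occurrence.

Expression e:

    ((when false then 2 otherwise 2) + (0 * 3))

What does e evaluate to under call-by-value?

Answer: 2

Derivation:
step 0: ((if false then 2 else 2) + (0 * 3))
step 1: [if@0] (2 + (0 * 3))
step 2: [delta@1] (2 + 0)
step 3: [delta@root] 2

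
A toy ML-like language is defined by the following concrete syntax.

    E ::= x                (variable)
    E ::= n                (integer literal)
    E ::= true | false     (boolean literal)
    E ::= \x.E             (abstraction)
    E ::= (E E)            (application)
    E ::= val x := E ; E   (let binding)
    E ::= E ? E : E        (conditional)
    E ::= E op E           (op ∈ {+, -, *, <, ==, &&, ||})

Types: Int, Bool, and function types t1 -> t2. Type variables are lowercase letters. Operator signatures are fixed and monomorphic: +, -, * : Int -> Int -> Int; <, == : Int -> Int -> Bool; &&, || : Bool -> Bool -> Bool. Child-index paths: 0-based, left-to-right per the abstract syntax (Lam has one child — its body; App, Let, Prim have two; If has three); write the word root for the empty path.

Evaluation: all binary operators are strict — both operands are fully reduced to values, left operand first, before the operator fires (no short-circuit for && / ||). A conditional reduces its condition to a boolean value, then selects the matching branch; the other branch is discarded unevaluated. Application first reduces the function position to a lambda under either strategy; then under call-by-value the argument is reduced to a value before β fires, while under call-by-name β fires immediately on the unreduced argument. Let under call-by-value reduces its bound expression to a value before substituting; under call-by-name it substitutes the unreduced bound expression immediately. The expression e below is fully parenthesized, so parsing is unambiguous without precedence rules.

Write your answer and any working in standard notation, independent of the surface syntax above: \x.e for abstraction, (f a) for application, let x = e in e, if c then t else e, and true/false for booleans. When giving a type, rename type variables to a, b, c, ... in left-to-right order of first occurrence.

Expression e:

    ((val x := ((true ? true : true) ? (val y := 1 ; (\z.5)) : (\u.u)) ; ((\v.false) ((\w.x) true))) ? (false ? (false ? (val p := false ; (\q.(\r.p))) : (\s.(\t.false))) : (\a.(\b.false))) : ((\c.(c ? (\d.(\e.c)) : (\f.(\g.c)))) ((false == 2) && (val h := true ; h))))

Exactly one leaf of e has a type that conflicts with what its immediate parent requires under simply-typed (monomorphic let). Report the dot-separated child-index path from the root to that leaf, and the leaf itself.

Derivation:
  unify Bool ~ Bool
  unify Bool ~ Bool
  unify Bool ~ Bool
let y : Int
\z._ : a -> Int
u : b
\u._ : b -> b
  unify a -> Int ~ b -> b
  unify a ~ b
  unify Int ~ b
let x : Int -> Int
\v._ : c -> Bool
x : Int -> Int
\w._ : d -> Int -> Int
  unify d -> Int -> Int ~ Bool -> e
  unify d ~ Bool
  unify Int -> Int ~ e
_ _ : Int -> Int
  unify c -> Bool ~ (Int -> Int) -> f
  unify c ~ Int -> Int
  unify Bool ~ f
_ _ : Bool
  unify Bool ~ Bool
  unify Bool ~ Bool
  unify Bool ~ Bool
let p : Bool
p : Bool
\r._ : h -> Bool
\q._ : g -> h -> Bool
\t._ : j -> Bool
\s._ : i -> j -> Bool
  unify g -> h -> Bool ~ i -> j -> Bool
  unify g ~ i
  unify h -> Bool ~ j -> Bool
  unify h ~ j
  unify Bool ~ Bool
\b._ : l -> Bool
\a._ : k -> l -> Bool
  unify i -> j -> Bool ~ k -> l -> Bool
  unify i ~ k
  unify j -> Bool ~ l -> Bool
  unify j ~ l
  unify Bool ~ Bool
c : m
  unify m ~ Bool
c : Bool
\e._ : o -> Bool
\d._ : n -> o -> Bool
c : Bool
\g._ : q -> Bool
\f._ : p -> q -> Bool
  unify n -> o -> Bool ~ p -> q -> Bool
  unify n ~ p
  unify o -> Bool ~ q -> Bool
  unify o ~ q
  unify Bool ~ Bool
\c._ : Bool -> p -> q -> Bool
  unify Bool ~ Int
  FAIL: mismatch Bool ~ Int

Answer: 2.1.0.0 : false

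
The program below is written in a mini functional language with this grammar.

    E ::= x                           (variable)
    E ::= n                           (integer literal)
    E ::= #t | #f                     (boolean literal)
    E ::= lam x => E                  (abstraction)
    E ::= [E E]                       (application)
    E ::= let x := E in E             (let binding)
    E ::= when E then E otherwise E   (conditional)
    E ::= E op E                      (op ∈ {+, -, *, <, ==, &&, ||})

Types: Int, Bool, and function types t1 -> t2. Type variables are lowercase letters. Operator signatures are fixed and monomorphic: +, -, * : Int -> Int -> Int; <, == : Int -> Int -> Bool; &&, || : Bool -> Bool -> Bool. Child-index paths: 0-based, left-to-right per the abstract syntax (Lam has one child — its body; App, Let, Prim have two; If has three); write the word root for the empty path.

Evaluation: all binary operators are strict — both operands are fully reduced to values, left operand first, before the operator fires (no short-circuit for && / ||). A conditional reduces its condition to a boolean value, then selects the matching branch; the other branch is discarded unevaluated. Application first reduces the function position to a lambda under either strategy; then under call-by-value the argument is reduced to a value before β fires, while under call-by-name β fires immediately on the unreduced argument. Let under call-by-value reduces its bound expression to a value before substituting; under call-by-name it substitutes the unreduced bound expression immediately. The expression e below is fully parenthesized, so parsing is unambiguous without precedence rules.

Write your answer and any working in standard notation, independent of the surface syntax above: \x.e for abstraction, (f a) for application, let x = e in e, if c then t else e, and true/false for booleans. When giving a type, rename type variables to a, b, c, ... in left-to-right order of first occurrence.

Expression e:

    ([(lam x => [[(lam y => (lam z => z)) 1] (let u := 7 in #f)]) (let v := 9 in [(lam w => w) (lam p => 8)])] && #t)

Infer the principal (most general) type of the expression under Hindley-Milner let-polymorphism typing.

Derivation:
z : c
\z._ : c -> c
\y._ : b -> c -> c
  unify b -> c -> c ~ Int -> d
  unify b ~ Int
  unify c -> c ~ d
_ _ : c -> c
let u : Int
  unify c -> c ~ Bool -> e
  unify c ~ Bool
  unify Bool ~ e
_ _ : Bool
\x._ : a -> Bool
let v : Int
w : f
\w._ : f -> f
\p._ : g -> Int
  unify f -> f ~ (g -> Int) -> h
  unify f ~ g -> Int
  unify g -> Int ~ h
_ _ : g -> Int
  unify a -> Bool ~ (g -> Int) -> i
  unify a ~ g -> Int
  unify Bool ~ i
_ _ : Bool
  unify Bool ~ Bool
  unify Bool ~ Bool

Answer: Bool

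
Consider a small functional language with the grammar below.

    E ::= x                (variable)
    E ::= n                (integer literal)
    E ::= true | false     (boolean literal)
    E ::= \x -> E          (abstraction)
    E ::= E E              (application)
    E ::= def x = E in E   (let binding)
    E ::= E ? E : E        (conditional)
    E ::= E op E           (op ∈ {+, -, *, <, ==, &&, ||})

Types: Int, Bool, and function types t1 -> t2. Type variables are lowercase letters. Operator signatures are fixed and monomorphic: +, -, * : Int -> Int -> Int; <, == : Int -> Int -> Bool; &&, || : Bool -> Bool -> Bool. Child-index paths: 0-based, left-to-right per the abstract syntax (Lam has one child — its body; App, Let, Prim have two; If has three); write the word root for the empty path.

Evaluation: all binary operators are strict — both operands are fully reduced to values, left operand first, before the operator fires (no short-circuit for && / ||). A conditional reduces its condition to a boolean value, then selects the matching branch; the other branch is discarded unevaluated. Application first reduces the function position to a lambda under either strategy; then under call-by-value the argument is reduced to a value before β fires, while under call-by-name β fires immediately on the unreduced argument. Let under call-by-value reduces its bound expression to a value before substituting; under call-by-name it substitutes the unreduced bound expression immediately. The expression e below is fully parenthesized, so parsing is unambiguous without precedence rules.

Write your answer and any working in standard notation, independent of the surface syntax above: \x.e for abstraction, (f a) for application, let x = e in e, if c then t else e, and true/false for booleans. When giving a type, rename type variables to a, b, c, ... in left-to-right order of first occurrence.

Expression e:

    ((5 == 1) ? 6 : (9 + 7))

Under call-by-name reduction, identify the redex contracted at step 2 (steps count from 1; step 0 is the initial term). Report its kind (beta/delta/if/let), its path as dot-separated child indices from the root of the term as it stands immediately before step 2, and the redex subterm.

Answer: if at root : (if false then 6 else (9 + 7))

Working:
step 0: (if (5 == 1) then 6 else (9 + 7))
step 1: [delta@0] (if false then 6 else (9 + 7))
step 2: [if@root] (9 + 7)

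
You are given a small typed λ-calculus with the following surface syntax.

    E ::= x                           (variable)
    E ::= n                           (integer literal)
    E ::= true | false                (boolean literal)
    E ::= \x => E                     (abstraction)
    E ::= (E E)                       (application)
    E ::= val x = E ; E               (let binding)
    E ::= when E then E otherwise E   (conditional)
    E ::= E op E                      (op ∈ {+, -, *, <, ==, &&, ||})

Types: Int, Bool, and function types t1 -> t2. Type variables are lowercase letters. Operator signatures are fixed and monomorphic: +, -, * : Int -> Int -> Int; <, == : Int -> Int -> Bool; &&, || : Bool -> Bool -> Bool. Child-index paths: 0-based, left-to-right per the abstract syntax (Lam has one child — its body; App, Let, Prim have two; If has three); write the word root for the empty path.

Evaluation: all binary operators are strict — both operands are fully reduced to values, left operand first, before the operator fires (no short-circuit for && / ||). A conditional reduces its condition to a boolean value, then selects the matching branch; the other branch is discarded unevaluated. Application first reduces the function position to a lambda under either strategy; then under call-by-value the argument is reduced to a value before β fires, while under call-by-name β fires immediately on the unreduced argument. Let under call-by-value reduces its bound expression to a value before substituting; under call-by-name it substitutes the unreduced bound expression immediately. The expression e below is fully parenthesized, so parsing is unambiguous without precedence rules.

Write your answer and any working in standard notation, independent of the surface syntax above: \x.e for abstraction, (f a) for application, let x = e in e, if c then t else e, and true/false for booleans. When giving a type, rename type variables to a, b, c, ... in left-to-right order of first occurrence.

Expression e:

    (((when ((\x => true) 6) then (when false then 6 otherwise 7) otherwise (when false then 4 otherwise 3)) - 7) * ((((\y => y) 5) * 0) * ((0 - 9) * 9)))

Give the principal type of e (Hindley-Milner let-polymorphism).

Answer: Int

Derivation:
\x._ : a -> Bool
  unify a -> Bool ~ Int -> b
  unify a ~ Int
  unify Bool ~ b
_ _ : Bool
  unify Bool ~ Bool
  unify Bool ~ Bool
  unify Int ~ Int
  unify Bool ~ Bool
  unify Int ~ Int
  unify Int ~ Int
  unify Int ~ Int
  unify Int ~ Int
  unify Int ~ Int
y : c
\y._ : c -> c
  unify c -> c ~ Int -> d
  unify c ~ Int
  unify Int ~ d
_ _ : Int
  unify Int ~ Int
  unify Int ~ Int
  unify Int ~ Int
  unify Int ~ Int
  unify Int ~ Int
  unify Int ~ Int
  unify Int ~ Int
  unify Int ~ Int
  unify Int ~ Int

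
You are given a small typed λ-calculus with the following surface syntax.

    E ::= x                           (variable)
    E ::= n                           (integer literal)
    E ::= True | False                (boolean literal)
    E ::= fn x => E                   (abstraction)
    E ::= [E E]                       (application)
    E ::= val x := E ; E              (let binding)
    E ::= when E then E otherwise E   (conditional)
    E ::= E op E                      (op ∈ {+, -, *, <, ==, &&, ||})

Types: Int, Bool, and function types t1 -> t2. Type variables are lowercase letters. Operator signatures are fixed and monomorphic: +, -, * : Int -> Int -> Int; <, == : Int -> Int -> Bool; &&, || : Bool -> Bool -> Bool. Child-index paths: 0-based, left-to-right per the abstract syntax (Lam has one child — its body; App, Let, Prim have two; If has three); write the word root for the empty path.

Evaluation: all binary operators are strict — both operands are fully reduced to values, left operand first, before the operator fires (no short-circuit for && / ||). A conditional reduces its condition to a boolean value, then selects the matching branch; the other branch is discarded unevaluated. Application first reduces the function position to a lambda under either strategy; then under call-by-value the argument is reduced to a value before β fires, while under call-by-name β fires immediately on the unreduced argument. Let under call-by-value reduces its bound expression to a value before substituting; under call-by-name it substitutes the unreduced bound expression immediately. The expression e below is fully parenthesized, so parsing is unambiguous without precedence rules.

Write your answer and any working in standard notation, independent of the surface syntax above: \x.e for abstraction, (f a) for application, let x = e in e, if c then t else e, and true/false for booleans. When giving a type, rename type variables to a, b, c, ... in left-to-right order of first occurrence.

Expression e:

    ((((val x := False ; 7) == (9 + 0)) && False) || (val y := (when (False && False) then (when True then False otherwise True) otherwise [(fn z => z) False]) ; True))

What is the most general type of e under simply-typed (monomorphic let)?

Answer: Bool

Working:
let x : Bool
  unify Int ~ Int
  unify Int ~ Int
  unify Int ~ Int
  unify Int ~ Int
  unify Bool ~ Bool
  unify Bool ~ Bool
  unify Bool ~ Bool
  unify Bool ~ Bool
  unify Bool ~ Bool
  unify Bool ~ Bool
  unify Bool ~ Bool
  unify Bool ~ Bool
z : a
\z._ : a -> a
  unify a -> a ~ Bool -> b
  unify a ~ Bool
  unify Bool ~ b
_ _ : Bool
  unify Bool ~ Bool
let y : Bool
  unify Bool ~ Bool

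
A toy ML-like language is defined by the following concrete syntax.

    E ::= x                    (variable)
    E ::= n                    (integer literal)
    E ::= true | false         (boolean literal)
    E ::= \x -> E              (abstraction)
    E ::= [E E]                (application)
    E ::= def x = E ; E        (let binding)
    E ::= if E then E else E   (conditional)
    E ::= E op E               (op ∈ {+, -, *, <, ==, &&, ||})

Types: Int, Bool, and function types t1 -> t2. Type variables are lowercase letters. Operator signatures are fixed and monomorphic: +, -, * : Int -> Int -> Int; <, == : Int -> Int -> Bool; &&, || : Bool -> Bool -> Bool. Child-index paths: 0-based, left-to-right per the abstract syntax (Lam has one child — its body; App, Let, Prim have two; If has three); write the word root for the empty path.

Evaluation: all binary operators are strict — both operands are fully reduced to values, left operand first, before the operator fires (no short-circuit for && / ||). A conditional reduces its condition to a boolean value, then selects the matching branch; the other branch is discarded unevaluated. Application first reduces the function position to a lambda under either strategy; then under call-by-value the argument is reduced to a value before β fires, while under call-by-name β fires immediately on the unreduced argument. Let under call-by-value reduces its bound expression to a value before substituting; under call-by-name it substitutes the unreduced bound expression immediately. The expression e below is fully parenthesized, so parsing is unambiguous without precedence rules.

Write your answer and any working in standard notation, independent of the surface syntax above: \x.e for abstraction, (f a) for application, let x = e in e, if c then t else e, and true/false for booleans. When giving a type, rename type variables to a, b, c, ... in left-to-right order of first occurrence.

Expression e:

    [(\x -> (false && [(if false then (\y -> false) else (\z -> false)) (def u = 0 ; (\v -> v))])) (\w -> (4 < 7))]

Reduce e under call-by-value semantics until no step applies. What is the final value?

Answer: false

Working:
step 0: ((\x.(false && ((if false then (\y.false) else (\z.false)) (let u = 0 in (\v.v))))) (\w.(4 < 7)))
step 1: [beta@root] (false && ((if false then (\y.false) else (\z.false)) (let u = 0 in (\v.v))))
step 2: [if@1.0] (false && ((\z.false) (let u = 0 in (\v.v))))
step 3: [let@1.1] (false && ((\z.false) (\v.v)))
step 4: [beta@1] (false && false)
step 5: [delta@root] false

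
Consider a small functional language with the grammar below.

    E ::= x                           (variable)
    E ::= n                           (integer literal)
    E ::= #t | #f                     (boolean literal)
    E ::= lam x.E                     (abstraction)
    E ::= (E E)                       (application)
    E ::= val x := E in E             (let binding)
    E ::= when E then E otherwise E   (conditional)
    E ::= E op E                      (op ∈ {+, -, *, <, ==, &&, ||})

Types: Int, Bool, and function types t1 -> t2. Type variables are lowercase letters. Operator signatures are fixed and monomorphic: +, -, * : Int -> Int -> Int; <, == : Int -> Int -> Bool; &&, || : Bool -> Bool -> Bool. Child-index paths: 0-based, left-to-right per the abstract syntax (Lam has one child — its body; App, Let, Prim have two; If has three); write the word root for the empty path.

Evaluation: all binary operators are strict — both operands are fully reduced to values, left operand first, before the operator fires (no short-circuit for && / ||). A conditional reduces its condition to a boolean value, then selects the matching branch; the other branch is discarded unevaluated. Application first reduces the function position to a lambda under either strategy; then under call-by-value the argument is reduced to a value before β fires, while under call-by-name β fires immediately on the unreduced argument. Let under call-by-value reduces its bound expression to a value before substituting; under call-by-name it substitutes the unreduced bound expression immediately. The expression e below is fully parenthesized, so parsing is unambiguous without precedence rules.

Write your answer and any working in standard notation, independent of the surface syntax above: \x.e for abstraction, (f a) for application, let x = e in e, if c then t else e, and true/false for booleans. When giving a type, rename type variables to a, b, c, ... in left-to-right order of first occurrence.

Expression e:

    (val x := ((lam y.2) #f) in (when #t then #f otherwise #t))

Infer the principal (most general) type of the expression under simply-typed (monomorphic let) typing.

Derivation:
\y._ : a -> Int
  unify a -> Int ~ Bool -> b
  unify a ~ Bool
  unify Int ~ b
_ _ : Int
let x : Int
  unify Bool ~ Bool
  unify Bool ~ Bool

Answer: Bool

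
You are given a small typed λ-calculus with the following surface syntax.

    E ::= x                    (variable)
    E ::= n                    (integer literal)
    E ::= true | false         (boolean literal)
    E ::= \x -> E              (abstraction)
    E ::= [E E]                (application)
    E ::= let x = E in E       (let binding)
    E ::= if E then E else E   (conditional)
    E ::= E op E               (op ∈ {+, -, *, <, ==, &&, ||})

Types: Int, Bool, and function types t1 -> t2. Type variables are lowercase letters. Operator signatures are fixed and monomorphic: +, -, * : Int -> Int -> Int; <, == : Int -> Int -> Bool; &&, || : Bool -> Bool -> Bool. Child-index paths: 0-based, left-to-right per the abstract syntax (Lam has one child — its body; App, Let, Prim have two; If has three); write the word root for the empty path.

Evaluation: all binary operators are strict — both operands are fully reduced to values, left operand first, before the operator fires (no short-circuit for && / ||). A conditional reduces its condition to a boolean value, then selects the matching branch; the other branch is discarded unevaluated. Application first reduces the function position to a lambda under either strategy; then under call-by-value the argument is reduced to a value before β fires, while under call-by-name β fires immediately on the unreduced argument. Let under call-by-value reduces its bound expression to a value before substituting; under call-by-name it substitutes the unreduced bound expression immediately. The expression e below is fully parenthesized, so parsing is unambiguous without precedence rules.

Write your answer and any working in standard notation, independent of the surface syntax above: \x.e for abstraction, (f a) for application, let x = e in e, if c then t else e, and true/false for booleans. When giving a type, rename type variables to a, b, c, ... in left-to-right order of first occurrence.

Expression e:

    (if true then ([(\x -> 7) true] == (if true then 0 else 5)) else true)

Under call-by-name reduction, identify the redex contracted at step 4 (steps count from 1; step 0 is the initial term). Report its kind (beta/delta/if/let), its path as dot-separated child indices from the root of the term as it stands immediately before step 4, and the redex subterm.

Working:
step 0: (if true then (((\x.7) true) == (if true then 0 else 5)) else true)
step 1: [if@root] (((\x.7) true) == (if true then 0 else 5))
step 2: [beta@0] (7 == (if true then 0 else 5))
step 3: [if@1] (7 == 0)
step 4: [delta@root] false

Answer: delta at root : (7 == 0)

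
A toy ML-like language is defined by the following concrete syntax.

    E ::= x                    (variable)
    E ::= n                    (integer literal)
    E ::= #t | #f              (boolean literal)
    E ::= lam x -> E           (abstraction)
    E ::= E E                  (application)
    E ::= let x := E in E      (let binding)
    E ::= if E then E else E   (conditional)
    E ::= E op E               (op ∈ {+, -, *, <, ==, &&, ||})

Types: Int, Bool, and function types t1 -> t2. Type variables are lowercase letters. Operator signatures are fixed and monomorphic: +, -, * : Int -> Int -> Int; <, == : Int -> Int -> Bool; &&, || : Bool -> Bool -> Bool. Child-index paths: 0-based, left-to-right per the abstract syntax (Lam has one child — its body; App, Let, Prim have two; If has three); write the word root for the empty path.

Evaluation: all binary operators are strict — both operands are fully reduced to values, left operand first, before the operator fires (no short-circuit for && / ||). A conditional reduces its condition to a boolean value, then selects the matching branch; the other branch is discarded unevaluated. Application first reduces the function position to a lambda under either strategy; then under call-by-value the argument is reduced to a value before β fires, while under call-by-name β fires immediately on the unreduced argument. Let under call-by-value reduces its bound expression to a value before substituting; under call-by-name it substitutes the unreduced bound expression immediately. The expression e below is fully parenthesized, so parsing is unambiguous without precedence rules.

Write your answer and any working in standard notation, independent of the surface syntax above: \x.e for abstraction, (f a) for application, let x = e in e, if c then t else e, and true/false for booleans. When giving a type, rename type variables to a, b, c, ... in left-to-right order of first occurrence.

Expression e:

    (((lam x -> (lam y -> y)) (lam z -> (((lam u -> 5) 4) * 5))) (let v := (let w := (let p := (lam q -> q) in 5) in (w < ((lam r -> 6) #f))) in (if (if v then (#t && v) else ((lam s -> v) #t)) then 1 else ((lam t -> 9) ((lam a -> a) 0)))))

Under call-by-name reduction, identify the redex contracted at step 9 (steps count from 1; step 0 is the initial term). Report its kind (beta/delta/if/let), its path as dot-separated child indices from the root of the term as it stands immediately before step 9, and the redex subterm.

Trace:
step 0: (((\x.(\y.y)) (\z.(((\u.5) 4) * 5))) (let v = (let w = (let p = (\q.q) in 5) in (w < ((\r.6) false))) in (if (if v then (true && v) else ((\s.v) true)) then 1 else ((\t.9) ((\a.a) 0)))))
step 1: [beta@0] ((\y.y) (let v = (let w = (let p = (\q.q) in 5) in (w < ((\r.6) false))) in (if (if v then (true && v) else ((\s.v) true)) then 1 else ((\t.9) ((\a.a) 0)))))
step 2: [beta@root] (let v = (let w = (let p = (\q.q) in 5) in (w < ((\r.6) false))) in (if (if v then (true && v) else ((\s.v) true)) then 1 else ((\t.9) ((\a.a) 0))))
step 3: [let@root] (if (if (let w = (let p = (\q.q) in 5) in (w < ((\r.6) false))) then (true && (let w = (let p = (\q.q) in 5) in (w < ((\r.6) false)))) else ((\s.(let w = (let p = (\q.q) in 5) in (w < ((\r.6) false)))) true)) then 1 else ((\t.9) ((\a.a) 0)))
step 4: [let@0.0] (if (if ((let p = (\q.q) in 5) < ((\r.6) false)) then (true && (let w = (let p = (\q.q) in 5) in (w < ((\r.6) false)))) else ((\s.(let w = (let p = (\q.q) in 5) in (w < ((\r.6) false)))) true)) then 1 else ((\t.9) ((\a.a) 0)))
step 5: [let@0.0.0] (if (if (5 < ((\r.6) false)) then (true && (let w = (let p = (\q.q) in 5) in (w < ((\r.6) false)))) else ((\s.(let w = (let p = (\q.q) in 5) in (w < ((\r.6) false)))) true)) then 1 else ((\t.9) ((\a.a) 0)))
step 6: [beta@0.0.1] (if (if (5 < 6) then (true && (let w = (let p = (\q.q) in 5) in (w < ((\r.6) false)))) else ((\s.(let w = (let p = (\q.q) in 5) in (w < ((\r.6) false)))) true)) then 1 else ((\t.9) ((\a.a) 0)))
step 7: [delta@0.0] (if (if true then (true && (let w = (let p = (\q.q) in 5) in (w < ((\r.6) false)))) else ((\s.(let w = (let p = (\q.q) in 5) in (w < ((\r.6) false)))) true)) then 1 else ((\t.9) ((\a.a) 0)))
step 8: [if@0] (if (true && (let w = (let p = (\q.q) in 5) in (w < ((\r.6) false)))) then 1 else ((\t.9) ((\a.a) 0)))
step 9: [let@0.1] (if (true && ((let p = (\q.q) in 5) < ((\r.6) false))) then 1 else ((\t.9) ((\a.a) 0)))

Answer: let at 0.1 : (let w = (let p = (\q.q) in 5) in (w < ((\r.6) false)))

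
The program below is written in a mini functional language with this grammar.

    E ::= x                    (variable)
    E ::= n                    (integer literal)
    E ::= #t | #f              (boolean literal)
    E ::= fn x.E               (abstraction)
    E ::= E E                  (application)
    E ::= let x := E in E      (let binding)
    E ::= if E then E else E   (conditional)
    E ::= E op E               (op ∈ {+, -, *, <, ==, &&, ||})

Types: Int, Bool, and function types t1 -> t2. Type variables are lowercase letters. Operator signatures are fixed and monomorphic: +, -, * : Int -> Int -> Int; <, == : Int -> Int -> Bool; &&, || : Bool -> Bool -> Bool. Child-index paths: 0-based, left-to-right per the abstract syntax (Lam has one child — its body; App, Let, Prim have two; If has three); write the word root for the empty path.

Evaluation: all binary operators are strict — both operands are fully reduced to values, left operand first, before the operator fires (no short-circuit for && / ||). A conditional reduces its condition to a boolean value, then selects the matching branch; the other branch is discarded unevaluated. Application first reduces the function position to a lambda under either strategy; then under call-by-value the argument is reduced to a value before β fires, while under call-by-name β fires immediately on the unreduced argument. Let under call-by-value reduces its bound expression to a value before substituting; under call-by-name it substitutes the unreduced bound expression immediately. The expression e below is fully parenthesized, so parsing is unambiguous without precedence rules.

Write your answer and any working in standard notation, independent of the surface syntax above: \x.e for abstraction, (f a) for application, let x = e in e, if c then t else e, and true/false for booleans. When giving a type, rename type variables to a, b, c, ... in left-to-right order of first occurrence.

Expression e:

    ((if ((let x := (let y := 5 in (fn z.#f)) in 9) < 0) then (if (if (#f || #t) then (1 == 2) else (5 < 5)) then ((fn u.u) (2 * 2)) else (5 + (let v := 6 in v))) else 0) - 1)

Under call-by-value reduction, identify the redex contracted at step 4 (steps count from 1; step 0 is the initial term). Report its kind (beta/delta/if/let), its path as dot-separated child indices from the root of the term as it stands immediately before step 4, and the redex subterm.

Working:
step 0: ((if ((let x = (let y = 5 in (\z.false)) in 9) < 0) then (if (if (false || true) then (1 == 2) else (5 < 5)) then ((\u.u) (2 * 2)) else (5 + (let v = 6 in v))) else 0) - 1)
step 1: [let@0.0.0.0] ((if ((let x = (\z.false) in 9) < 0) then (if (if (false || true) then (1 == 2) else (5 < 5)) then ((\u.u) (2 * 2)) else (5 + (let v = 6 in v))) else 0) - 1)
step 2: [let@0.0.0] ((if (9 < 0) then (if (if (false || true) then (1 == 2) else (5 < 5)) then ((\u.u) (2 * 2)) else (5 + (let v = 6 in v))) else 0) - 1)
step 3: [delta@0.0] ((if false then (if (if (false || true) then (1 == 2) else (5 < 5)) then ((\u.u) (2 * 2)) else (5 + (let v = 6 in v))) else 0) - 1)
step 4: [if@0] (0 - 1)

Answer: if at 0 : (if false then (if (if (false || true) then (1 == 2) else (5 < 5)) then ((\u.u) (2 * 2)) else (5 + (let v = 6 in v))) else 0)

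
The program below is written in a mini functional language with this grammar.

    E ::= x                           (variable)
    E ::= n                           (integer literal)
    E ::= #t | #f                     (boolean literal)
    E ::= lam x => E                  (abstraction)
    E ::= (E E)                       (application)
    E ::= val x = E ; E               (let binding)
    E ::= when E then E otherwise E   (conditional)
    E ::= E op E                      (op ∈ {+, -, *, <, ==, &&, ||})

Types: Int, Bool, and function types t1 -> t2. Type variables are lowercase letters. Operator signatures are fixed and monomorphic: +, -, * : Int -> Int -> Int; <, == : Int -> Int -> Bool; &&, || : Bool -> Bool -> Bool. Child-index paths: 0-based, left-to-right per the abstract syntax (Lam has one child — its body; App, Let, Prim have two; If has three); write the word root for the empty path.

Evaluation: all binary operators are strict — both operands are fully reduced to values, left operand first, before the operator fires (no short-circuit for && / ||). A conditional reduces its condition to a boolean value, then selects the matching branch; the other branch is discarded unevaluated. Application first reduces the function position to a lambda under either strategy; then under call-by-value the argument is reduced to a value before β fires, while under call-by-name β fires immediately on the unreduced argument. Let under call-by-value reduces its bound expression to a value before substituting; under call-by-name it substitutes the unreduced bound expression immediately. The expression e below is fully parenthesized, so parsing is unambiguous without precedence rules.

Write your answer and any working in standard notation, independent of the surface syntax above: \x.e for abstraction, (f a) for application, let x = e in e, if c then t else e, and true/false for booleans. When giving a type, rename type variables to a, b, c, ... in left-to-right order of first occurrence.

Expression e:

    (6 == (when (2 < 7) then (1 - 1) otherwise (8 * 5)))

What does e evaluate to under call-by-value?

Answer: false

Derivation:
step 0: (6 == (if (2 < 7) then (1 - 1) else (8 * 5)))
step 1: [delta@1.0] (6 == (if true then (1 - 1) else (8 * 5)))
step 2: [if@1] (6 == (1 - 1))
step 3: [delta@1] (6 == 0)
step 4: [delta@root] false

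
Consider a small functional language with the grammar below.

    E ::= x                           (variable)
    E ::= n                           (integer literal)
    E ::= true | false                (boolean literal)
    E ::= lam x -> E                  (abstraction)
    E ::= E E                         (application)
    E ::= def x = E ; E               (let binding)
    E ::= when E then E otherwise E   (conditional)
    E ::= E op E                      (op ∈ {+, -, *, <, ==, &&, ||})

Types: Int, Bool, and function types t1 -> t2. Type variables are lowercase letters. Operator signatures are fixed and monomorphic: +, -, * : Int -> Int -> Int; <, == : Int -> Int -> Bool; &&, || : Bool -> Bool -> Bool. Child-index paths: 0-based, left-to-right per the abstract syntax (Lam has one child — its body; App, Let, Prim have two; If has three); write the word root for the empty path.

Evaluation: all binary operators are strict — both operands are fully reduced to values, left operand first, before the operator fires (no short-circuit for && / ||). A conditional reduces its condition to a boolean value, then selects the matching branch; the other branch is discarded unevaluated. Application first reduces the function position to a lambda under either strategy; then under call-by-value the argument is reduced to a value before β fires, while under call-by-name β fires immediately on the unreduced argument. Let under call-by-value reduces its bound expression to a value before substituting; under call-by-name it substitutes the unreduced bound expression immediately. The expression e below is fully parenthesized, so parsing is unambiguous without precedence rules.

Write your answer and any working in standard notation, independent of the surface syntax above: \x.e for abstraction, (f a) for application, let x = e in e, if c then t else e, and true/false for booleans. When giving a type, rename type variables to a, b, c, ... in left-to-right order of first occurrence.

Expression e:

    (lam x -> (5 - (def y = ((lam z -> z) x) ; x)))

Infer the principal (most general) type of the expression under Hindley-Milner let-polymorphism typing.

Answer: Int -> Int

Derivation:
  unify Int ~ Int
z : b
\z._ : b -> b
x : a
  unify b -> b ~ a -> c
  unify b ~ a
  unify a ~ c
_ _ : c
let y : c
x : c
  unify c ~ Int
\x._ : Int -> Int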